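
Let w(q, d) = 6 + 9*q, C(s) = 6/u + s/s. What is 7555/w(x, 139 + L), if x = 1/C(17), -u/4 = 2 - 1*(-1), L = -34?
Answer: 7555/24 ≈ 314.79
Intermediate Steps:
u = -12 (u = -4*(2 - 1*(-1)) = -4*(2 + 1) = -4*3 = -12)
C(s) = 1/2 (C(s) = 6/(-12) + s/s = 6*(-1/12) + 1 = -1/2 + 1 = 1/2)
x = 2 (x = 1/(1/2) = 2)
7555/w(x, 139 + L) = 7555/(6 + 9*2) = 7555/(6 + 18) = 7555/24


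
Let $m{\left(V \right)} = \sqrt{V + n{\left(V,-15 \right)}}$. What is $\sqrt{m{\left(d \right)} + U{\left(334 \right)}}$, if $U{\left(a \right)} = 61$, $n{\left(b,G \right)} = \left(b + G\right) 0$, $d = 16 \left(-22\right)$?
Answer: $\sqrt{61 + 4 i \sqrt{22}} \approx 7.9 + 1.1874 i$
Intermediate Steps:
$d = -352$
$n{\left(b,G \right)} = 0$ ($n{\left(b,G \right)} = \left(G + b\right) 0 = 0$)
$m{\left(V \right)} = \sqrt{V}$ ($m{\left(V \right)} = \sqrt{V + 0} = \sqrt{V}$)
$\sqrt{m{\left(d \right)} + U{\left(334 \right)}} = \sqrt{\sqrt{-352} + 61} = \sqrt{4 i \sqrt{22} + 61} = \sqrt{61 + 4 i \sqrt{22}}$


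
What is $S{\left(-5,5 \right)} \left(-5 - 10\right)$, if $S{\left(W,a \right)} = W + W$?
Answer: $150$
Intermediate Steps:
$S{\left(W,a \right)} = 2 W$
$S{\left(-5,5 \right)} \left(-5 - 10\right) = 2 \left(-5\right) \left(-5 - 10\right) = \left(-10\right) \left(-15\right) = 150$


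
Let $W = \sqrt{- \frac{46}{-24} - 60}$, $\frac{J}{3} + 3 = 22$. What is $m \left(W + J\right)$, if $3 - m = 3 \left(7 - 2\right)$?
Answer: $-684 - 2 i \sqrt{2091} \approx -684.0 - 91.455 i$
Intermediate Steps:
$J = 57$ ($J = -9 + 3 \cdot 22 = -9 + 66 = 57$)
$m = -12$ ($m = 3 - 3 \left(7 - 2\right) = 3 - 3 \cdot 5 = 3 - 15 = -12$)
$W = \frac{i \sqrt{2091}}{6}$ ($W = \sqrt{\left(-46\right) \left(- \frac{1}{24}\right) - 60} = \sqrt{\frac{23}{12} - 60} = \sqrt{- \frac{697}{12}} = \frac{i \sqrt{2091}}{6} \approx 7.6212 i$)
$m \left(W + J\right) = - 12 \left(\frac{i \sqrt{2091}}{6} + 57\right) = - 12 \left(57 + \frac{i \sqrt{2091}}{6}\right) = -684 - 2 i \sqrt{2091}$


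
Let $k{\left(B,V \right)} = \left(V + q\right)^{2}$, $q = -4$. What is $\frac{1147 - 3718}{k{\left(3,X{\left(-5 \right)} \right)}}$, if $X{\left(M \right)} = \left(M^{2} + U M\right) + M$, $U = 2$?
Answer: $- \frac{857}{12} \approx -71.417$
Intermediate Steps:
$X{\left(M \right)} = M^{2} + 3 M$ ($X{\left(M \right)} = \left(M^{2} + 2 M\right) + M = M^{2} + 3 M$)
$k{\left(B,V \right)} = \left(-4 + V\right)^{2}$ ($k{\left(B,V \right)} = \left(V - 4\right)^{2} = \left(-4 + V\right)^{2}$)
$\frac{1147 - 3718}{k{\left(3,X{\left(-5 \right)} \right)}} = \frac{1147 - 3718}{\left(-4 - 5 \left(3 - 5\right)\right)^{2}} = \frac{1147 - 3718}{\left(-4 - -10\right)^{2}} = - \frac{2571}{\left(-4 + 10\right)^{2}} = - \frac{2571}{6^{2}} = - \frac{2571}{36} = \left(-2571\right) \frac{1}{36} = - \frac{857}{12}$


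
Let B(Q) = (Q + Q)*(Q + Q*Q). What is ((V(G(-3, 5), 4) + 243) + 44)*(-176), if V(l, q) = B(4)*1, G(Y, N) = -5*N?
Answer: -78672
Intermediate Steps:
B(Q) = 2*Q*(Q + Q²) (B(Q) = (2*Q)*(Q + Q²) = 2*Q*(Q + Q²))
V(l, q) = 160 (V(l, q) = (2*4²*(1 + 4))*1 = (2*16*5)*1 = 160*1 = 160)
((V(G(-3, 5), 4) + 243) + 44)*(-176) = ((160 + 243) + 44)*(-176) = (403 + 44)*(-176) = 447*(-176) = -78672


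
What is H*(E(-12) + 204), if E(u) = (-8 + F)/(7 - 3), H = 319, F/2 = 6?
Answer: 65395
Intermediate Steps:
F = 12 (F = 2*6 = 12)
E(u) = 1 (E(u) = (-8 + 12)/(7 - 3) = 4/4 = 4*(¼) = 1)
H*(E(-12) + 204) = 319*(1 + 204) = 319*205 = 65395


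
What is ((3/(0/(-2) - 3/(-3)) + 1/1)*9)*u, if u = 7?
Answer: 252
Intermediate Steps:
((3/(0/(-2) - 3/(-3)) + 1/1)*9)*u = ((3/(0/(-2) - 3/(-3)) + 1/1)*9)*7 = ((3/(0*(-½) - 3*(-⅓)) + 1*1)*9)*7 = ((3/(0 + 1) + 1)*9)*7 = ((3/1 + 1)*9)*7 = ((3*1 + 1)*9)*7 = ((3 + 1)*9)*7 = (4*9)*7 = 36*7 = 252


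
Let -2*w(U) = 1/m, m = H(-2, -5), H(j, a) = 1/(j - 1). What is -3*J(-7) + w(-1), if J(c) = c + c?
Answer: 87/2 ≈ 43.500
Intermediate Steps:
J(c) = 2*c
H(j, a) = 1/(-1 + j)
m = -⅓ (m = 1/(-1 - 2) = 1/(-3) = -⅓ ≈ -0.33333)
w(U) = 3/2 (w(U) = -1/(2*(-⅓)) = -½*(-3) = 3/2)
-3*J(-7) + w(-1) = -6*(-7) + 3/2 = -3*(-14) + 3/2 = 42 + 3/2 = 87/2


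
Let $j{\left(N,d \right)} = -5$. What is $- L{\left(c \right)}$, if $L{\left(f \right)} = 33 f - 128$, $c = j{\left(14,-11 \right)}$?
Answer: $293$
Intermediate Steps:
$c = -5$
$L{\left(f \right)} = -128 + 33 f$
$- L{\left(c \right)} = - (-128 + 33 \left(-5\right)) = - (-128 - 165) = \left(-1\right) \left(-293\right) = 293$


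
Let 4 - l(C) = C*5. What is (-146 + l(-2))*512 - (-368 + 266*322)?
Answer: -152868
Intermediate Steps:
l(C) = 4 - 5*C (l(C) = 4 - C*5 = 4 - 5*C)
(-146 + l(-2))*512 - (-368 + 266*322) = (-146 + (4 - 5*(-2)))*512 - (-368 + 266*322) = (-146 + (4 + 10))*512 - (-368 + 85652) = (-146 + 14)*512 - 1*85284 = -132*512 - 85284 = -67584 - 85284 = -152868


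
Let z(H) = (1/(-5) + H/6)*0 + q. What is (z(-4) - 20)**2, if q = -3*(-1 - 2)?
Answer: 121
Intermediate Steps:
q = 9 (q = -3*(-3) = 9)
z(H) = 9 (z(H) = (1/(-5) + H/6)*0 + 9 = (1*(-1/5) + H*(1/6))*0 + 9 = (-1/5 + H/6)*0 + 9 = 0 + 9 = 9)
(z(-4) - 20)**2 = (9 - 20)**2 = (-11)**2 = 121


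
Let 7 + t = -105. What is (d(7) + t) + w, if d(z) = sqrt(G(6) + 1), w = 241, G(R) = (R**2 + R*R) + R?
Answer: 129 + sqrt(79) ≈ 137.89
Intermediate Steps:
t = -112 (t = -7 - 105 = -112)
G(R) = R + 2*R**2 (G(R) = (R**2 + R**2) + R = 2*R**2 + R = R + 2*R**2)
d(z) = sqrt(79) (d(z) = sqrt(6*(1 + 2*6) + 1) = sqrt(6*(1 + 12) + 1) = sqrt(6*13 + 1) = sqrt(78 + 1) = sqrt(79))
(d(7) + t) + w = (sqrt(79) - 112) + 241 = (-112 + sqrt(79)) + 241 = 129 + sqrt(79)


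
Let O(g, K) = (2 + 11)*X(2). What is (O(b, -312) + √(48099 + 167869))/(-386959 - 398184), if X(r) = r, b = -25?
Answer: -26/785143 - 4*√13498/785143 ≈ -0.00062501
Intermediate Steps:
O(g, K) = 26 (O(g, K) = (2 + 11)*2 = 13*2 = 26)
(O(b, -312) + √(48099 + 167869))/(-386959 - 398184) = (26 + √(48099 + 167869))/(-386959 - 398184) = (26 + √215968)/(-785143) = (26 + 4*√13498)*(-1/785143) = -26/785143 - 4*√13498/785143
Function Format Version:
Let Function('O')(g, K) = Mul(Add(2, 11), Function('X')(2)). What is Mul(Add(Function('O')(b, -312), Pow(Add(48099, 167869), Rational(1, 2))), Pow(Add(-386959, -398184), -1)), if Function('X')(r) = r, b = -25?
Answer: Add(Rational(-26, 785143), Mul(Rational(-4, 785143), Pow(13498, Rational(1, 2)))) ≈ -0.00062501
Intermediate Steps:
Function('O')(g, K) = 26 (Function('O')(g, K) = Mul(Add(2, 11), 2) = Mul(13, 2) = 26)
Mul(Add(Function('O')(b, -312), Pow(Add(48099, 167869), Rational(1, 2))), Pow(Add(-386959, -398184), -1)) = Mul(Add(26, Pow(Add(48099, 167869), Rational(1, 2))), Pow(Add(-386959, -398184), -1)) = Mul(Add(26, Pow(215968, Rational(1, 2))), Pow(-785143, -1)) = Mul(Add(26, Mul(4, Pow(13498, Rational(1, 2)))), Rational(-1, 785143)) = Add(Rational(-26, 785143), Mul(Rational(-4, 785143), Pow(13498, Rational(1, 2))))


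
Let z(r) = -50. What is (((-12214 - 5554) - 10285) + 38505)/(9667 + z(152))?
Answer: 10452/9617 ≈ 1.0868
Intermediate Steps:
(((-12214 - 5554) - 10285) + 38505)/(9667 + z(152)) = (((-12214 - 5554) - 10285) + 38505)/(9667 - 50) = ((-17768 - 10285) + 38505)/9617 = (-28053 + 38505)*(1/9617) = 10452*(1/9617) = 10452/9617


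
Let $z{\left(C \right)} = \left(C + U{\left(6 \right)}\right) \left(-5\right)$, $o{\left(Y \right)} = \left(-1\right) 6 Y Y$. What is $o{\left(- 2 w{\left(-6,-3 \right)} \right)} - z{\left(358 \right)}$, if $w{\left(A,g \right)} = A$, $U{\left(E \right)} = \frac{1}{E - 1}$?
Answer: $927$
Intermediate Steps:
$U{\left(E \right)} = \frac{1}{-1 + E}$
$o{\left(Y \right)} = - 6 Y^{2}$ ($o{\left(Y \right)} = - 6 Y Y = - 6 Y^{2}$)
$z{\left(C \right)} = -1 - 5 C$ ($z{\left(C \right)} = \left(C + \frac{1}{-1 + 6}\right) \left(-5\right) = \left(C + \frac{1}{5}\right) \left(-5\right) = \left(\frac{1}{5} + C\right) \left(-5\right) = -1 - 5 C$)
$o{\left(- 2 w{\left(-6,-3 \right)} \right)} - z{\left(358 \right)} = - 6 \left(\left(-2\right) \left(-6\right)\right)^{2} - \left(-1 - 1790\right) = - 6 \cdot 12^{2} - \left(-1 - 1790\right) = \left(-6\right) 144 - -1791 = -864 + 1791 = 927$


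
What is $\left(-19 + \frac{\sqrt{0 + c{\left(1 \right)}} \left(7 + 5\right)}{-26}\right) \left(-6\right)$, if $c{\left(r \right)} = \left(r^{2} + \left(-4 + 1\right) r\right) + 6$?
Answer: $\frac{1554}{13} \approx 119.54$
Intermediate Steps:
$c{\left(r \right)} = 6 + r^{2} - 3 r$ ($c{\left(r \right)} = \left(r^{2} - 3 r\right) + 6 = 6 + r^{2} - 3 r$)
$\left(-19 + \frac{\sqrt{0 + c{\left(1 \right)}} \left(7 + 5\right)}{-26}\right) \left(-6\right) = \left(-19 + \frac{\sqrt{0 + \left(6 + 1^{2} - 3\right)} \left(7 + 5\right)}{-26}\right) \left(-6\right) = \left(-19 + \sqrt{0 + \left(6 + 1 - 3\right)} 12 \left(- \frac{1}{26}\right)\right) \left(-6\right) = \left(-19 + \sqrt{0 + 4} \cdot 12 \left(- \frac{1}{26}\right)\right) \left(-6\right) = \left(-19 + \sqrt{4} \cdot 12 \left(- \frac{1}{26}\right)\right) \left(-6\right) = \left(-19 + 2 \cdot 12 \left(- \frac{1}{26}\right)\right) \left(-6\right) = \left(-19 + 24 \left(- \frac{1}{26}\right)\right) \left(-6\right) = \left(-19 - \frac{12}{13}\right) \left(-6\right) = \left(- \frac{259}{13}\right) \left(-6\right) = \frac{1554}{13}$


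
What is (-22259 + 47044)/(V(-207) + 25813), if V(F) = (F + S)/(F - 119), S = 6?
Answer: 8079910/8415239 ≈ 0.96015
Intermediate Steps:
V(F) = (6 + F)/(-119 + F) (V(F) = (F + 6)/(F - 119) = (6 + F)/(-119 + F))
(-22259 + 47044)/(V(-207) + 25813) = (-22259 + 47044)/((6 - 207)/(-119 - 207) + 25813) = 24785/(-201/(-326) + 25813) = 24785/(-1/326*(-201) + 25813) = 24785/(201/326 + 25813) = 24785/(8415239/326) = 24785*(326/8415239) = 8079910/8415239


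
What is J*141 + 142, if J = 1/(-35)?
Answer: 4829/35 ≈ 137.97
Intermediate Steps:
J = -1/35 ≈ -0.028571
J*141 + 142 = -1/35*141 + 142 = -141/35 + 142 = 4829/35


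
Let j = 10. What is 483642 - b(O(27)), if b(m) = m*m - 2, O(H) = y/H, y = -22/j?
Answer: 8814411779/18225 ≈ 4.8364e+5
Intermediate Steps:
y = -11/5 (y = -22/10 = -22*⅒ = -11/5 ≈ -2.2000)
O(H) = -11/(5*H)
b(m) = -2 + m² (b(m) = m² - 2 = -2 + m²)
483642 - b(O(27)) = 483642 - (-2 + (-11/5/27)²) = 483642 - (-2 + (-11/5*1/27)²) = 483642 - (-2 + (-11/135)²) = 483642 - (-2 + 121/18225) = 483642 - 1*(-36329/18225) = 483642 + 36329/18225 = 8814411779/18225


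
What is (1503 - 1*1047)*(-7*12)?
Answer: -38304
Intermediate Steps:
(1503 - 1*1047)*(-7*12) = (1503 - 1047)*(-84) = 456*(-84) = -38304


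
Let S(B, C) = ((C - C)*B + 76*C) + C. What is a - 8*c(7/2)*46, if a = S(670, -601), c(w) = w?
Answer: -47565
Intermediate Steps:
S(B, C) = 77*C (S(B, C) = (0*B + 76*C) + C = (0 + 76*C) + C = 76*C + C = 77*C)
a = -46277 (a = 77*(-601) = -46277)
a - 8*c(7/2)*46 = -46277 - 56/2*46 = -46277 - 8*7/2*46 = -46277 - 28*46 = -46277 - 1288 = -47565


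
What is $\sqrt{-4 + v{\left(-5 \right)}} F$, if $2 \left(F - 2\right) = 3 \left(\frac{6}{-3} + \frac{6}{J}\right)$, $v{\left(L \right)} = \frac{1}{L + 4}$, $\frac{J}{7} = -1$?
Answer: $- \frac{16 i \sqrt{5}}{7} \approx - 5.111 i$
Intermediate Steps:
$J = -7$ ($J = 7 \left(-1\right) = -7$)
$v{\left(L \right)} = \frac{1}{4 + L}$
$F = - \frac{16}{7}$ ($F = 2 + \frac{3 \left(\frac{6}{-3} + \frac{6}{-7}\right)}{2} = 2 + \frac{3 \left(6 \left(- \frac{1}{3}\right) + 6 \left(- \frac{1}{7}\right)\right)}{2} = 2 + \frac{3 \left(-2 - \frac{6}{7}\right)}{2} = 2 + \frac{3 \left(- \frac{20}{7}\right)}{2} = 2 + \frac{1}{2} \left(- \frac{60}{7}\right) = 2 - \frac{30}{7} = - \frac{16}{7} \approx -2.2857$)
$\sqrt{-4 + v{\left(-5 \right)}} F = \sqrt{-4 + \frac{1}{4 - 5}} \left(- \frac{16}{7}\right) = \sqrt{-4 + \frac{1}{-1}} \left(- \frac{16}{7}\right) = \sqrt{-4 - 1} \left(- \frac{16}{7}\right) = \sqrt{-5} \left(- \frac{16}{7}\right) = i \sqrt{5} \left(- \frac{16}{7}\right) = - \frac{16 i \sqrt{5}}{7}$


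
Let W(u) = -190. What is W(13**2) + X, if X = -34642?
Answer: -34832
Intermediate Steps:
W(13**2) + X = -190 - 34642 = -34832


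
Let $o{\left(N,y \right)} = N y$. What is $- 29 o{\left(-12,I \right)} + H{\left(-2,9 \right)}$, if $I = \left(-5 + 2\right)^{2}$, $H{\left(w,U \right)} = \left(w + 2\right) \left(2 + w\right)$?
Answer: $3132$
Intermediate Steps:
$H{\left(w,U \right)} = \left(2 + w\right)^{2}$ ($H{\left(w,U \right)} = \left(2 + w\right) \left(2 + w\right) = \left(2 + w\right)^{2}$)
$I = 9$ ($I = \left(-3\right)^{2} = 9$)
$- 29 o{\left(-12,I \right)} + H{\left(-2,9 \right)} = - 29 \left(\left(-12\right) 9\right) + \left(2 - 2\right)^{2} = \left(-29\right) \left(-108\right) + 0^{2} = 3132 + 0 = 3132$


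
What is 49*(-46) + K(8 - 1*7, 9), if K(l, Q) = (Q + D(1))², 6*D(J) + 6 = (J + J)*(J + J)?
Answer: -19610/9 ≈ -2178.9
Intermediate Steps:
D(J) = -1 + 2*J²/3 (D(J) = -1 + ((J + J)*(J + J))/6 = -1 + ((2*J)*(2*J))/6 = -1 + (4*J²)/6 = -1 + 2*J²/3)
K(l, Q) = (-⅓ + Q)² (K(l, Q) = (Q + (-1 + (⅔)*1²))² = (Q + (-1 + (⅔)*1))² = (Q + (-1 + ⅔))² = (Q - ⅓)² = (-⅓ + Q)²)
49*(-46) + K(8 - 1*7, 9) = 49*(-46) + (-1 + 3*9)²/9 = -2254 + (-1 + 27)²/9 = -2254 + (⅑)*26² = -2254 + (⅑)*676 = -2254 + 676/9 = -19610/9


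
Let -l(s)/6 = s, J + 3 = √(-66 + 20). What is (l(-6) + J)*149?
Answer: 4917 + 149*I*√46 ≈ 4917.0 + 1010.6*I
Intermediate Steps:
J = -3 + I*√46 (J = -3 + √(-66 + 20) = -3 + √(-46) = -3 + I*√46 ≈ -3.0 + 6.7823*I)
l(s) = -6*s
(l(-6) + J)*149 = (-6*(-6) + (-3 + I*√46))*149 = (36 + (-3 + I*√46))*149 = (33 + I*√46)*149 = 4917 + 149*I*√46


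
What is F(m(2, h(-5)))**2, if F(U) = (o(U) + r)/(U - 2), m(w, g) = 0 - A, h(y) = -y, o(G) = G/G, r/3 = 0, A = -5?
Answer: 1/9 ≈ 0.11111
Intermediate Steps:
r = 0 (r = 3*0 = 0)
o(G) = 1
m(w, g) = 5 (m(w, g) = 0 - 1*(-5) = 0 + 5 = 5)
F(U) = 1/(-2 + U) (F(U) = (1 + 0)/(U - 2) = 1/(-2 + U))
F(m(2, h(-5)))**2 = (1/(-2 + 5))**2 = (1/3)**2 = 1/9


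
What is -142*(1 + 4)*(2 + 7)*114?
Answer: -728460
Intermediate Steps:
-142*(1 + 4)*(2 + 7)*114 = -710*9*114 = -142*45*114 = -6390*114 = -728460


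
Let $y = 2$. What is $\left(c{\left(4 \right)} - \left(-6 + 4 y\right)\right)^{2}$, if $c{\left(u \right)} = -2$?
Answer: $16$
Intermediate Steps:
$\left(c{\left(4 \right)} - \left(-6 + 4 y\right)\right)^{2} = \left(-2 + \left(6 - 8\right)\right)^{2} = \left(-2 - 2\right)^{2} = \left(-4\right)^{2} = 16$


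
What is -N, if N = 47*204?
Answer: -9588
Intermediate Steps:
N = 9588
-N = -1*9588 = -9588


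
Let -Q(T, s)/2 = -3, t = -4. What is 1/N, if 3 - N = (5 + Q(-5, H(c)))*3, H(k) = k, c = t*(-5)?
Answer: -1/30 ≈ -0.033333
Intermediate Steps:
c = 20 (c = -4*(-5) = 20)
Q(T, s) = 6 (Q(T, s) = -2*(-3) = 6)
N = -30 (N = 3 - (5 + 6)*3 = 3 - 11*3 = 3 - 1*33 = 3 - 33 = -30)
1/N = 1/(-30) = -1/30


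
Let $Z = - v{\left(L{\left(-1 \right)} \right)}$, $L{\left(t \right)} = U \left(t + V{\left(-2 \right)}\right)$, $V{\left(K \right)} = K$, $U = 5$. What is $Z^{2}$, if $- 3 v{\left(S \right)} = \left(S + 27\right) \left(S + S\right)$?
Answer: $14400$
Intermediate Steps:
$L{\left(t \right)} = -10 + 5 t$ ($L{\left(t \right)} = 5 \left(t - 2\right) = 5 \left(-2 + t\right) = -10 + 5 t$)
$v{\left(S \right)} = - \frac{2 S \left(27 + S\right)}{3}$ ($v{\left(S \right)} = - \frac{\left(S + 27\right) \left(S + S\right)}{3} = - \frac{\left(27 + S\right) 2 S}{3} = - \frac{2 S \left(27 + S\right)}{3}$)
$Z = -120$ ($Z = - \frac{\left(-2\right) \left(-10 + 5 \left(-1\right)\right) \left(27 + \left(-10 + 5 \left(-1\right)\right)\right)}{3} = - \frac{\left(-2\right) \left(-10 - 5\right) \left(27 - 15\right)}{3} = - \frac{\left(-2\right) \left(-15\right) \left(27 - 15\right)}{3} = - \frac{\left(-2\right) \left(-15\right) 12}{3} = \left(-1\right) 120 = -120$)
$Z^{2} = \left(-120\right)^{2} = 14400$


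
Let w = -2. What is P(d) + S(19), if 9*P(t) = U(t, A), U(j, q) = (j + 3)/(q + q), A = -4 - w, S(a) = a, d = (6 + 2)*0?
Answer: 227/12 ≈ 18.917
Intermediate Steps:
d = 0 (d = 8*0 = 0)
A = -2 (A = -4 - 1*(-2) = -4 + 2 = -2)
U(j, q) = (3 + j)/(2*q) (U(j, q) = (3 + j)/((2*q)) = (3 + j)*(1/(2*q)) = (3 + j)/(2*q))
P(t) = -1/12 - t/36 (P(t) = ((½)*(3 + t)/(-2))/9 = ((½)*(-½)*(3 + t))/9 = (-¾ - t/4)/9 = -1/12 - t/36)
P(d) + S(19) = (-1/12 - 1/36*0) + 19 = (-1/12 + 0) + 19 = -1/12 + 19 = 227/12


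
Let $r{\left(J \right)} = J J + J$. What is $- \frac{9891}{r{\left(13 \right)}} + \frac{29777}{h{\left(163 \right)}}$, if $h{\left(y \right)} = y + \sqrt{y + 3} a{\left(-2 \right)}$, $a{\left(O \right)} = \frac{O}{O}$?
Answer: $\frac{6837499}{52806} - \frac{29777 \sqrt{166}}{26403} \approx 114.95$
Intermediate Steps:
$r{\left(J \right)} = J + J^{2}$ ($r{\left(J \right)} = J^{2} + J = J + J^{2}$)
$a{\left(O \right)} = 1$
$h{\left(y \right)} = y + \sqrt{3 + y}$ ($h{\left(y \right)} = y + \sqrt{y + 3} \cdot 1 = y + \sqrt{3 + y} 1 = y + \sqrt{3 + y}$)
$- \frac{9891}{r{\left(13 \right)}} + \frac{29777}{h{\left(163 \right)}} = - \frac{9891}{13 \left(1 + 13\right)} + \frac{29777}{163 + \sqrt{3 + 163}} = - \frac{9891}{13 \cdot 14} + \frac{29777}{163 + \sqrt{166}} = - \frac{9891}{182} + \frac{29777}{163 + \sqrt{166}} = \left(-9891\right) \frac{1}{182} + \frac{29777}{163 + \sqrt{166}} = - \frac{1413}{26} + \frac{29777}{163 + \sqrt{166}}$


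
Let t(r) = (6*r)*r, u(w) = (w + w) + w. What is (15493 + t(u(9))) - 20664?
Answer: -797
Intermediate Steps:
u(w) = 3*w (u(w) = 2*w + w = 3*w)
t(r) = 6*r²
(15493 + t(u(9))) - 20664 = (15493 + 6*(3*9)²) - 20664 = (15493 + 6*27²) - 20664 = (15493 + 6*729) - 20664 = (15493 + 4374) - 20664 = 19867 - 20664 = -797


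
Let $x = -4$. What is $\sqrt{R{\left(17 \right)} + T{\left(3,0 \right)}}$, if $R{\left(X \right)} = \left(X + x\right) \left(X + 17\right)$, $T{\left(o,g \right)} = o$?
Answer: $\sqrt{445} \approx 21.095$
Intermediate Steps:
$R{\left(X \right)} = \left(-4 + X\right) \left(17 + X\right)$ ($R{\left(X \right)} = \left(X - 4\right) \left(X + 17\right) = \left(-4 + X\right) \left(17 + X\right)$)
$\sqrt{R{\left(17 \right)} + T{\left(3,0 \right)}} = \sqrt{\left(-68 + 17^{2} + 13 \cdot 17\right) + 3} = \sqrt{\left(-68 + 289 + 221\right) + 3} = \sqrt{442 + 3} = \sqrt{445}$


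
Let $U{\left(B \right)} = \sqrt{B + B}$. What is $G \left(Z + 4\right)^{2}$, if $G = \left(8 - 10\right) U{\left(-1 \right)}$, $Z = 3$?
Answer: $- 98 i \sqrt{2} \approx - 138.59 i$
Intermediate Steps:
$U{\left(B \right)} = \sqrt{2} \sqrt{B}$ ($U{\left(B \right)} = \sqrt{2 B} = \sqrt{2} \sqrt{B}$)
$G = - 2 i \sqrt{2}$ ($G = \left(8 - 10\right) \sqrt{2} \sqrt{-1} = - 2 \sqrt{2} i = - 2 i \sqrt{2} \approx - 2.8284 i$)
$G \left(Z + 4\right)^{2} = - 2 i \sqrt{2} \left(3 + 4\right)^{2} = - 2 i \sqrt{2} \cdot 7^{2} = - 2 i \sqrt{2} \cdot 49 = - 98 i \sqrt{2}$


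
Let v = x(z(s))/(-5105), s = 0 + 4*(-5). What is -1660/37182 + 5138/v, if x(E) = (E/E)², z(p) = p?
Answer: -487632449420/18591 ≈ -2.6230e+7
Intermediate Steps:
s = -20 (s = 0 - 20 = -20)
x(E) = 1 (x(E) = 1² = 1)
v = -1/5105 (v = 1/(-5105) = 1*(-1/5105) = -1/5105 ≈ -0.00019589)
-1660/37182 + 5138/v = -1660/37182 + 5138/(-1/5105) = -1660*1/37182 + 5138*(-5105) = -830/18591 - 26229490 = -487632449420/18591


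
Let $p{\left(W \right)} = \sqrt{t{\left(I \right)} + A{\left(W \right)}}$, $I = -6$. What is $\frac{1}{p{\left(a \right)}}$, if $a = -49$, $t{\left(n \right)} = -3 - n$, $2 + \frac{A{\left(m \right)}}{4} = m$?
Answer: $- \frac{i \sqrt{201}}{201} \approx - 0.070535 i$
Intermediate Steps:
$A{\left(m \right)} = -8 + 4 m$
$p{\left(W \right)} = \sqrt{-5 + 4 W}$ ($p{\left(W \right)} = \sqrt{\left(-3 - -6\right) + \left(-8 + 4 W\right)} = \sqrt{\left(-3 + 6\right) + \left(-8 + 4 W\right)} = \sqrt{3 + \left(-8 + 4 W\right)} = \sqrt{-5 + 4 W}$)
$\frac{1}{p{\left(a \right)}} = \frac{1}{\sqrt{-5 + 4 \left(-49\right)}} = \frac{1}{\sqrt{-5 - 196}} = \frac{1}{\sqrt{-201}} = \frac{1}{i \sqrt{201}} = - \frac{i \sqrt{201}}{201}$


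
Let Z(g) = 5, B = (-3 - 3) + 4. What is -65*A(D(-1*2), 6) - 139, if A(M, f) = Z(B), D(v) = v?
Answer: -464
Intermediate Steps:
B = -2 (B = -6 + 4 = -2)
A(M, f) = 5
-65*A(D(-1*2), 6) - 139 = -65*5 - 139 = -325 - 139 = -464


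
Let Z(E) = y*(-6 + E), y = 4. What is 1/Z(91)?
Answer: 1/340 ≈ 0.0029412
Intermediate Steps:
Z(E) = -24 + 4*E (Z(E) = 4*(-6 + E) = -24 + 4*E)
1/Z(91) = 1/(-24 + 4*91) = 1/(-24 + 364) = 1/340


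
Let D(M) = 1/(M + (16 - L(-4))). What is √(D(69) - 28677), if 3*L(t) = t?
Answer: 6*I*√53435585/259 ≈ 169.34*I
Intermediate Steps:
L(t) = t/3
D(M) = 1/(52/3 + M) (D(M) = 1/(M + (16 - (-4)/3)) = 1/(M + (16 - 1*(-4/3))) = 1/(M + (16 + 4/3)) = 1/(M + 52/3) = 1/(52/3 + M))
√(D(69) - 28677) = √(3/(52 + 3*69) - 28677) = √(3/(52 + 207) - 28677) = √(3/259 - 28677) = √(-7427340/259) = 6*I*√53435585/259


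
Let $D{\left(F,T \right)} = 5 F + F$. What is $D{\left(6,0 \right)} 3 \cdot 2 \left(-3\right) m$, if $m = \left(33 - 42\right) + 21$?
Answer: $-7776$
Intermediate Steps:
$m = 12$ ($m = \left(33 - 42\right) + 21 = -9 + 21 = 12$)
$D{\left(F,T \right)} = 6 F$
$D{\left(6,0 \right)} 3 \cdot 2 \left(-3\right) m = 6 \cdot 6 \cdot 3 \cdot 2 \left(-3\right) 12 = 36 \cdot 6 \left(-3\right) 12 = 216 \left(-3\right) 12 = \left(-648\right) 12 = -7776$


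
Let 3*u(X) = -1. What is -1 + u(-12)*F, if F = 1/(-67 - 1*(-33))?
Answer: -101/102 ≈ -0.99020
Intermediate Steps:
u(X) = -1/3 (u(X) = (1/3)*(-1) = -1/3)
F = -1/34 (F = 1/(-67 + 33) = 1/(-34) = -1/34 ≈ -0.029412)
-1 + u(-12)*F = -1 - 1/3*(-1/34) = -1 + 1/102 = -101/102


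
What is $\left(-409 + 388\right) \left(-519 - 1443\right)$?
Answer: $41202$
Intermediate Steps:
$\left(-409 + 388\right) \left(-519 - 1443\right) = \left(-21\right) \left(-1962\right) = 41202$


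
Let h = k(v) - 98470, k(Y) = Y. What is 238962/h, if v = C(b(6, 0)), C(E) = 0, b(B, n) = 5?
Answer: -119481/49235 ≈ -2.4268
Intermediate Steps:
v = 0
h = -98470 (h = 0 - 98470 = -98470)
238962/h = 238962/(-98470) = 238962*(-1/98470) = -119481/49235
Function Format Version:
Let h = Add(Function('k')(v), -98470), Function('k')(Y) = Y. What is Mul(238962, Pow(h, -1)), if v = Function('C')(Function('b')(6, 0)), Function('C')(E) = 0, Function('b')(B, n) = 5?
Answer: Rational(-119481, 49235) ≈ -2.4268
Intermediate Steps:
v = 0
h = -98470 (h = Add(0, -98470) = -98470)
Mul(238962, Pow(h, -1)) = Mul(238962, Pow(-98470, -1)) = Mul(238962, Rational(-1, 98470)) = Rational(-119481, 49235)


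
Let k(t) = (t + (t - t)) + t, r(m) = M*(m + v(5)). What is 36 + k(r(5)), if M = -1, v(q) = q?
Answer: 16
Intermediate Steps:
r(m) = -5 - m (r(m) = -(m + 5) = -(5 + m) = -5 - m)
k(t) = 2*t (k(t) = (t + 0) + t = t + t = 2*t)
36 + k(r(5)) = 36 + 2*(-5 - 1*5) = 36 + 2*(-5 - 5) = 36 + 2*(-10) = 36 - 20 = 16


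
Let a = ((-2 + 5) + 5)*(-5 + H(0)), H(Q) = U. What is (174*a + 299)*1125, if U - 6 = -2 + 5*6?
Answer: 45750375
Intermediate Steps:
U = 34 (U = 6 + (-2 + 5*6) = 6 + (-2 + 30) = 6 + 28 = 34)
H(Q) = 34
a = 232 (a = ((-2 + 5) + 5)*(-5 + 34) = (3 + 5)*29 = 8*29 = 232)
(174*a + 299)*1125 = (174*232 + 299)*1125 = (40368 + 299)*1125 = 40667*1125 = 45750375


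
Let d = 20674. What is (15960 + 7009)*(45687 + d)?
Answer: 1524245809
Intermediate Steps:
(15960 + 7009)*(45687 + d) = (15960 + 7009)*(45687 + 20674) = 22969*66361 = 1524245809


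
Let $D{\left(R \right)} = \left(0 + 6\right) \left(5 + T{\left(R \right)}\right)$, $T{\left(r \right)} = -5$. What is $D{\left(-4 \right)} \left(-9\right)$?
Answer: $0$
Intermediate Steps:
$D{\left(R \right)} = 0$ ($D{\left(R \right)} = \left(0 + 6\right) \left(5 - 5\right) = 6 \cdot 0 = 0$)
$D{\left(-4 \right)} \left(-9\right) = 0 \left(-9\right) = 0$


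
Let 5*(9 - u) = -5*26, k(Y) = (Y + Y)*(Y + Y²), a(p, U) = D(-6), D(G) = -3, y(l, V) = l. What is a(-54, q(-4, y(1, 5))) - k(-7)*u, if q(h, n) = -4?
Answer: 20577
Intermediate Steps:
a(p, U) = -3
k(Y) = 2*Y*(Y + Y²) (k(Y) = (2*Y)*(Y + Y²) = 2*Y*(Y + Y²))
u = 35 (u = 9 - (-1)*26 = 9 - ⅕*(-130) = 9 + 26 = 35)
a(-54, q(-4, y(1, 5))) - k(-7)*u = -3 - 2*(-7)²*(1 - 7)*35 = -3 - 2*49*(-6)*35 = -3 - (-588)*35 = -3 - 1*(-20580) = -3 + 20580 = 20577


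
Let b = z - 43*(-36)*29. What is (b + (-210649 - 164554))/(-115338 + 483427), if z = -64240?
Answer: -394551/368089 ≈ -1.0719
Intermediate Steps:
b = -19348 (b = -64240 - 43*(-36)*29 = -64240 + 1548*29 = -64240 + 44892 = -19348)
(b + (-210649 - 164554))/(-115338 + 483427) = (-19348 + (-210649 - 164554))/(-115338 + 483427) = (-19348 - 375203)/368089 = -394551*1/368089 = -394551/368089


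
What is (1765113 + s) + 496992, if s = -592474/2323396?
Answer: 2627882558053/1161698 ≈ 2.2621e+6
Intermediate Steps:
s = -296237/1161698 (s = -592474*1/2323396 = -296237/1161698 ≈ -0.25500)
(1765113 + s) + 496992 = (1765113 - 296237/1161698) + 496992 = 2050527945637/1161698 + 496992 = 2627882558053/1161698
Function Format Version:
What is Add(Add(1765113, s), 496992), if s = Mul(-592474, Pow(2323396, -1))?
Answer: Rational(2627882558053, 1161698) ≈ 2.2621e+6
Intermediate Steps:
s = Rational(-296237, 1161698) (s = Mul(-592474, Rational(1, 2323396)) = Rational(-296237, 1161698) ≈ -0.25500)
Add(Add(1765113, s), 496992) = Add(Add(1765113, Rational(-296237, 1161698)), 496992) = Add(Rational(2050527945637, 1161698), 496992) = Rational(2627882558053, 1161698)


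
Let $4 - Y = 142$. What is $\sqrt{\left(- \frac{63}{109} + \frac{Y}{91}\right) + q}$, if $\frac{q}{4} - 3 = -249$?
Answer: $\frac{i \sqrt{97018443249}}{9919} \approx 31.402 i$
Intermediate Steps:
$Y = -138$ ($Y = 4 - 142 = -138$)
$q = -984$ ($q = 12 + 4 \left(-249\right) = 12 - 996 = -984$)
$\sqrt{\left(- \frac{63}{109} + \frac{Y}{91}\right) + q} = \sqrt{\left(- \frac{63}{109} - \frac{138}{91}\right) - 984} = \sqrt{- \frac{20775}{9919} - 984} = \sqrt{- \frac{9781071}{9919}} = \frac{i \sqrt{97018443249}}{9919}$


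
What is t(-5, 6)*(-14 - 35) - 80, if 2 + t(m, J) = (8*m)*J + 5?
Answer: 11533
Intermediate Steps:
t(m, J) = 3 + 8*J*m (t(m, J) = -2 + ((8*m)*J + 5) = -2 + (8*J*m + 5) = -2 + (5 + 8*J*m) = 3 + 8*J*m)
t(-5, 6)*(-14 - 35) - 80 = (3 + 8*6*(-5))*(-14 - 35) - 80 = (3 - 240)*(-49) - 80 = -237*(-49) - 80 = 11613 - 80 = 11533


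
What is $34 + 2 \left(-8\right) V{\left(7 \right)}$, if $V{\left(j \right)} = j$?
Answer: $-78$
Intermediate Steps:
$34 + 2 \left(-8\right) V{\left(7 \right)} = 34 + 2 \left(-8\right) 7 = 34 - 112 = -78$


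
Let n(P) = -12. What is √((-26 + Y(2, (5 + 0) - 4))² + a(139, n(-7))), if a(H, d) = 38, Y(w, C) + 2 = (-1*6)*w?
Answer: 3*√182 ≈ 40.472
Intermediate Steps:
Y(w, C) = -2 - 6*w (Y(w, C) = -2 + (-1*6)*w = -2 - 6*w)
√((-26 + Y(2, (5 + 0) - 4))² + a(139, n(-7))) = √((-26 + (-2 - 6*2))² + 38) = √((-26 + (-2 - 12))² + 38) = √((-26 - 14)² + 38) = √((-40)² + 38) = √(1600 + 38) = √1638 = 3*√182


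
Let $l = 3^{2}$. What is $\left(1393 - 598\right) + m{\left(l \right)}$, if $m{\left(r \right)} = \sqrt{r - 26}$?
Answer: $795 + i \sqrt{17} \approx 795.0 + 4.1231 i$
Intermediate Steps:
$l = 9$
$m{\left(r \right)} = \sqrt{-26 + r}$
$\left(1393 - 598\right) + m{\left(l \right)} = \left(1393 - 598\right) + \sqrt{-26 + 9} = 795 + \sqrt{-17} = 795 + i \sqrt{17}$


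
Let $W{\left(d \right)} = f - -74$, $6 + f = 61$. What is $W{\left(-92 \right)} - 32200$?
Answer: $-32071$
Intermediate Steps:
$f = 55$ ($f = -6 + 61 = 55$)
$W{\left(d \right)} = 129$ ($W{\left(d \right)} = 55 - -74 = 55 + 74 = 129$)
$W{\left(-92 \right)} - 32200 = 129 - 32200 = -32071$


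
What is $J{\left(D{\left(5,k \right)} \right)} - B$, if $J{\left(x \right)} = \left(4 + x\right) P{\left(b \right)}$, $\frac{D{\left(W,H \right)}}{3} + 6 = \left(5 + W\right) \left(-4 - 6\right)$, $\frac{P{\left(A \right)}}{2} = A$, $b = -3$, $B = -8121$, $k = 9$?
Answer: $10005$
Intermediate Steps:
$P{\left(A \right)} = 2 A$
$D{\left(W,H \right)} = -168 - 30 W$ ($D{\left(W,H \right)} = -18 + 3 \left(5 + W\right) \left(-4 - 6\right) = -18 + 3 \left(5 + W\right) \left(-10\right) = -18 + 3 \left(-50 - 10 W\right) = -18 - \left(150 + 30 W\right) = -168 - 30 W$)
$J{\left(x \right)} = -24 - 6 x$ ($J{\left(x \right)} = \left(4 + x\right) 2 \left(-3\right) = \left(4 + x\right) \left(-6\right) = -24 - 6 x$)
$J{\left(D{\left(5,k \right)} \right)} - B = \left(-24 - 6 \left(-168 - 150\right)\right) - -8121 = \left(-24 - 6 \left(-168 - 150\right)\right) + 8121 = \left(-24 - -1908\right) + 8121 = \left(-24 + 1908\right) + 8121 = 1884 + 8121 = 10005$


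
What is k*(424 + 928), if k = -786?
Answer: -1062672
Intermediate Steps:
k*(424 + 928) = -786*(424 + 928) = -786*1352 = -1062672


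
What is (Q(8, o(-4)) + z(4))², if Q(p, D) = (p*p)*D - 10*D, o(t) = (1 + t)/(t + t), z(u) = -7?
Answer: 2809/16 ≈ 175.56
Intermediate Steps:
o(t) = (1 + t)/(2*t) (o(t) = (1 + t)/((2*t)) = (1 + t)*(1/(2*t)) = (1 + t)/(2*t))
Q(p, D) = -10*D + D*p² (Q(p, D) = p²*D - 10*D = D*p² - 10*D = -10*D + D*p²)
(Q(8, o(-4)) + z(4))² = (((½)*(1 - 4)/(-4))*(-10 + 8²) - 7)² = (((½)*(-¼)*(-3))*(-10 + 64) - 7)² = ((3/8)*54 - 7)² = (81/4 - 7)² = (53/4)² = 2809/16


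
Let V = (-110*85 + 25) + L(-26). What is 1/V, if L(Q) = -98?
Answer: -1/9423 ≈ -0.00010612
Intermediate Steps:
V = -9423 (V = (-110*85 + 25) - 98 = (-9350 + 25) - 98 = -9325 - 98 = -9423)
1/V = 1/(-9423) = -1/9423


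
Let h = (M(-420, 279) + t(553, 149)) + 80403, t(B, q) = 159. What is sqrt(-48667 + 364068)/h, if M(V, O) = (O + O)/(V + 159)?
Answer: 29*sqrt(315401)/2336236 ≈ 0.0069713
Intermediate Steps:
M(V, O) = 2*O/(159 + V) (M(V, O) = (2*O)/(159 + V) = 2*O/(159 + V))
h = 2336236/29 (h = (2*279/(159 - 420) + 159) + 80403 = (2*279/(-261) + 159) + 80403 = (2*279*(-1/261) + 159) + 80403 = (-62/29 + 159) + 80403 = 4549/29 + 80403 = 2336236/29 ≈ 80560.)
sqrt(-48667 + 364068)/h = sqrt(-48667 + 364068)/(2336236/29) = sqrt(315401)*(29/2336236) = 29*sqrt(315401)/2336236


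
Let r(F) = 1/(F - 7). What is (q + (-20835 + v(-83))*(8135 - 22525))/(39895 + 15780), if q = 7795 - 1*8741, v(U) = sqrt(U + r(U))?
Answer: 299814704/55675 - 1439*I*sqrt(74710)/167025 ≈ 5385.1 - 2.3549*I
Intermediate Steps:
r(F) = 1/(-7 + F)
v(U) = sqrt(U + 1/(-7 + U))
q = -946 (q = 7795 - 8741 = -946)
(q + (-20835 + v(-83))*(8135 - 22525))/(39895 + 15780) = (-946 + (-20835 + sqrt((1 - 83*(-7 - 83))/(-7 - 83)))*(8135 - 22525))/(39895 + 15780) = (-946 + (-20835 + sqrt((1 - 83*(-90))/(-90)))*(-14390))/55675 = (-946 + (-20835 + sqrt(-(1 + 7470)/90))*(-14390))*(1/55675) = (-946 + (-20835 + sqrt(-1/90*7471))*(-14390))*(1/55675) = (-946 + (-20835 + sqrt(-7471/90))*(-14390))*(1/55675) = (-946 + (-20835 + I*sqrt(74710)/30)*(-14390))*(1/55675) = (-946 + (299815650 - 1439*I*sqrt(74710)/3))*(1/55675) = (299814704 - 1439*I*sqrt(74710)/3)*(1/55675) = 299814704/55675 - 1439*I*sqrt(74710)/167025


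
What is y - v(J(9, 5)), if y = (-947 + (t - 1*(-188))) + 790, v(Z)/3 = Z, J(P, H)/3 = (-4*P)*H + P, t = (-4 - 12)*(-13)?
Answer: 1778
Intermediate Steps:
t = 208 (t = -16*(-13) = 208)
J(P, H) = 3*P - 12*H*P (J(P, H) = 3*((-4*P)*H + P) = 3*(-4*H*P + P) = 3*(P - 4*H*P) = 3*P - 12*H*P)
v(Z) = 3*Z
y = 239 (y = (-947 + (208 - 1*(-188))) + 790 = (-947 + (208 + 188)) + 790 = (-947 + 396) + 790 = -551 + 790 = 239)
y - v(J(9, 5)) = 239 - 3*3*9*(1 - 4*5) = 239 - 3*3*9*(1 - 20) = 239 - 3*3*9*(-19) = 239 - 3*(-513) = 239 - 1*(-1539) = 239 + 1539 = 1778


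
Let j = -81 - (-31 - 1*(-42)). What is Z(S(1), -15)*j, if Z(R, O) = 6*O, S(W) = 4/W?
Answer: 8280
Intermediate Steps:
j = -92 (j = -81 - (-31 + 42) = -81 - 1*11 = -81 - 11 = -92)
Z(S(1), -15)*j = (6*(-15))*(-92) = -90*(-92) = 8280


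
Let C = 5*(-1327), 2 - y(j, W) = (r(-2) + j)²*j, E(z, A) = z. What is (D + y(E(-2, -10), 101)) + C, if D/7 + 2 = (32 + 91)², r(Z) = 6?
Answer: 99288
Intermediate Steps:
y(j, W) = 2 - j*(6 + j)² (y(j, W) = 2 - (6 + j)²*j = 2 - j*(6 + j)²)
D = 105889 (D = -14 + 7*(32 + 91)² = -14 + 7*123² = -14 + 7*15129 = -14 + 105903 = 105889)
C = -6635
(D + y(E(-2, -10), 101)) + C = (105889 + (2 - 1*(-2)*(6 - 2)²)) - 6635 = (105889 + (2 - 1*(-2)*4²)) - 6635 = (105889 + (2 - 1*(-2)*16)) - 6635 = (105889 + (2 + 32)) - 6635 = (105889 + 34) - 6635 = 105923 - 6635 = 99288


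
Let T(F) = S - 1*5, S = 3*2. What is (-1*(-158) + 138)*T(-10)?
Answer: 296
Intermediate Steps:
S = 6
T(F) = 1 (T(F) = 6 - 1*5 = 6 - 5 = 1)
(-1*(-158) + 138)*T(-10) = (-1*(-158) + 138)*1 = (158 + 138)*1 = 296*1 = 296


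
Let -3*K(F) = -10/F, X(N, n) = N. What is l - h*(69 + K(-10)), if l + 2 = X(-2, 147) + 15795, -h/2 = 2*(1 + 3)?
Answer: 50669/3 ≈ 16890.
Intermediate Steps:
h = -16 (h = -4*(1 + 3) = -4*4 = -2*8 = -16)
K(F) = 10/(3*F) (K(F) = -(-10)/(3*F) = 10/(3*F))
l = 15791 (l = -2 + (-2 + 15795) = -2 + 15793 = 15791)
l - h*(69 + K(-10)) = 15791 - (-16)*(69 + (10/3)/(-10)) = 15791 - (-16)*(69 + (10/3)*(-⅒)) = 15791 - (-16)*(69 - ⅓) = 15791 - (-16)*206/3 = 15791 - 1*(-3296/3) = 15791 + 3296/3 = 50669/3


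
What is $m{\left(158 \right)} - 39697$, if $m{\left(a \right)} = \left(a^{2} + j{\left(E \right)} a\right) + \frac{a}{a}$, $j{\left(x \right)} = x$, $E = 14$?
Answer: $-12520$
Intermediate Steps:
$m{\left(a \right)} = 1 + a^{2} + 14 a$ ($m{\left(a \right)} = \left(a^{2} + 14 a\right) + \frac{a}{a} = \left(a^{2} + 14 a\right) + 1 = 1 + a^{2} + 14 a$)
$m{\left(158 \right)} - 39697 = \left(1 + 158^{2} + 14 \cdot 158\right) - 39697 = \left(1 + 24964 + 2212\right) - 39697 = 27177 - 39697 = -12520$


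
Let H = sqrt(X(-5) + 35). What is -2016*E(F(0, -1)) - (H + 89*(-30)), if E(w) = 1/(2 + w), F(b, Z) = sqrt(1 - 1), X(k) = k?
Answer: 1662 - sqrt(30) ≈ 1656.5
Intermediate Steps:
F(b, Z) = 0 (F(b, Z) = sqrt(0) = 0)
H = sqrt(30) (H = sqrt(-5 + 35) = sqrt(30) ≈ 5.4772)
-2016*E(F(0, -1)) - (H + 89*(-30)) = -2016/(2 + 0) - (sqrt(30) + 89*(-30)) = -2016/2 - (sqrt(30) - 2670) = -2016*1/2 - (-2670 + sqrt(30)) = -1008 + (2670 - sqrt(30)) = 1662 - sqrt(30)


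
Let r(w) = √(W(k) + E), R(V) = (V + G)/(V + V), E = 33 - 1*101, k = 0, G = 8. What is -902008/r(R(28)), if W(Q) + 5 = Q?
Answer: 902008*I*√73/73 ≈ 1.0557e+5*I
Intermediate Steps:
W(Q) = -5 + Q
E = -68 (E = 33 - 101 = -68)
R(V) = (8 + V)/(2*V) (R(V) = (V + 8)/(V + V) = (8 + V)/((2*V)) = (8 + V)*(1/(2*V)) = (8 + V)/(2*V))
r(w) = I*√73 (r(w) = √((-5 + 0) - 68) = √(-5 - 68) = √(-73) = I*√73)
-902008/r(R(28)) = -902008*(-I*√73/73) = -(-902008)*I*√73/73 = 902008*I*√73/73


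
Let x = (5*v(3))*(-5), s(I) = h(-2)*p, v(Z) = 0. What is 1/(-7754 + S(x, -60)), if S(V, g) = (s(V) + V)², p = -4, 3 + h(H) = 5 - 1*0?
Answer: -1/7690 ≈ -0.00013004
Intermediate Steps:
h(H) = 2 (h(H) = -3 + (5 - 1*0) = -3 + (5 + 0) = -3 + 5 = 2)
s(I) = -8 (s(I) = 2*(-4) = -8)
x = 0 (x = (5*0)*(-5) = 0*(-5) = 0)
S(V, g) = (-8 + V)²
1/(-7754 + S(x, -60)) = 1/(-7754 + (-8 + 0)²) = 1/(-7754 + (-8)²) = 1/(-7754 + 64) = 1/(-7690) = -1/7690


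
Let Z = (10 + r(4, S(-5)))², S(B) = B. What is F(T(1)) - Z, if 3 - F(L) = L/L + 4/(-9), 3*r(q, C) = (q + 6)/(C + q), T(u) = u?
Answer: -42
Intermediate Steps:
r(q, C) = (6 + q)/(3*(C + q)) (r(q, C) = ((q + 6)/(C + q))/3 = ((6 + q)/(C + q))/3 = (6 + q)/(3*(C + q)))
F(L) = 22/9 (F(L) = 3 - (L/L + 4/(-9)) = 3 - (1 + 4*(-⅑)) = 3 - (1 - 4/9) = 3 - 1*5/9 = 3 - 5/9 = 22/9)
Z = 400/9 (Z = (10 + (2 + (⅓)*4)/(-5 + 4))² = (10 + (2 + 4/3)/(-1))² = (10 - 1*10/3)² = (10 - 10/3)² = (20/3)² = 400/9 ≈ 44.444)
F(T(1)) - Z = 22/9 - 1*400/9 = 22/9 - 400/9 = -42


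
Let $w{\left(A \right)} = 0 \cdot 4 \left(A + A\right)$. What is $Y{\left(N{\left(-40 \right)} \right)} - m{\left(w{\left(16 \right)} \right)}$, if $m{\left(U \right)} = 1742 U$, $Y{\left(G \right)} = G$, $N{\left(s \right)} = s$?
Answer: $-40$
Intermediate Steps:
$w{\left(A \right)} = 0$ ($w{\left(A \right)} = 0 \cdot 2 A = 0$)
$Y{\left(N{\left(-40 \right)} \right)} - m{\left(w{\left(16 \right)} \right)} = -40 - 1742 \cdot 0 = -40 - 0 = -40 + 0 = -40$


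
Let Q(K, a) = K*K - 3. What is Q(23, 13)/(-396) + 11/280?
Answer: -35731/27720 ≈ -1.2890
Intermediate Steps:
Q(K, a) = -3 + K**2 (Q(K, a) = K**2 - 3 = -3 + K**2)
Q(23, 13)/(-396) + 11/280 = (-3 + 23**2)/(-396) + 11/280 = (-3 + 529)*(-1/396) + 11*(1/280) = 526*(-1/396) + 11/280 = -263/198 + 11/280 = -35731/27720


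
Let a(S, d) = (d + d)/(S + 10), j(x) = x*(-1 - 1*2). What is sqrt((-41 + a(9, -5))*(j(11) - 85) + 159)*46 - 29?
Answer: -29 + 8234*sqrt(57)/19 ≈ 3242.9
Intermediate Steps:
j(x) = -3*x (j(x) = x*(-1 - 2) = x*(-3) = -3*x)
a(S, d) = 2*d/(10 + S) (a(S, d) = (2*d)/(10 + S) = 2*d/(10 + S))
sqrt((-41 + a(9, -5))*(j(11) - 85) + 159)*46 - 29 = sqrt((-41 + 2*(-5)/(10 + 9))*(-3*11 - 85) + 159)*46 - 29 = sqrt((-41 + 2*(-5)/19)*(-33 - 85) + 159)*46 - 29 = sqrt((-41 + 2*(-5)*(1/19))*(-118) + 159)*46 - 29 = sqrt((-41 - 10/19)*(-118) + 159)*46 - 29 = sqrt(-789/19*(-118) + 159)*46 - 29 = sqrt(93102/19 + 159)*46 - 29 = sqrt(96123/19)*46 - 29 = (179*sqrt(57)/19)*46 - 29 = 8234*sqrt(57)/19 - 29 = -29 + 8234*sqrt(57)/19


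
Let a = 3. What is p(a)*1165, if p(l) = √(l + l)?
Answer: 1165*√6 ≈ 2853.7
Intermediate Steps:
p(l) = √2*√l (p(l) = √(2*l) = √2*√l)
p(a)*1165 = (√2*√3)*1165 = √6*1165 = 1165*√6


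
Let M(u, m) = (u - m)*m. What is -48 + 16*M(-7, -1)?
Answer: 48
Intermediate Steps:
M(u, m) = m*(u - m)
-48 + 16*M(-7, -1) = -48 + 16*(-(-7 - 1*(-1))) = -48 + 16*(-(-7 + 1)) = -48 + 16*(-1*(-6)) = -48 + 16*6 = -48 + 96 = 48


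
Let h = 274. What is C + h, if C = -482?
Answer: -208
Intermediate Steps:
C + h = -482 + 274 = -208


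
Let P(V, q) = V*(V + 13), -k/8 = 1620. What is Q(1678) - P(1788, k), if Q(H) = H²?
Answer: -404504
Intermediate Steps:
k = -12960 (k = -8*1620 = -12960)
P(V, q) = V*(13 + V)
Q(1678) - P(1788, k) = 1678² - 1788*(13 + 1788) = 2815684 - 1788*1801 = 2815684 - 1*3220188 = 2815684 - 3220188 = -404504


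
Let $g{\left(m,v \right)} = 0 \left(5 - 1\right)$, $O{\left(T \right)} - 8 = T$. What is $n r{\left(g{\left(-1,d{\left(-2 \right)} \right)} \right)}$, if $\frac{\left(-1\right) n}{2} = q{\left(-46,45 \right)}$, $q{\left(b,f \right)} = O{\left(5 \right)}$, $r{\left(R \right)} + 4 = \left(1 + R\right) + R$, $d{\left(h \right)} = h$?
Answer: $78$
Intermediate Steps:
$O{\left(T \right)} = 8 + T$
$g{\left(m,v \right)} = 0$ ($g{\left(m,v \right)} = 0 \cdot 4 = 0$)
$r{\left(R \right)} = -3 + 2 R$ ($r{\left(R \right)} = -4 + \left(\left(1 + R\right) + R\right) = -4 + \left(1 + 2 R\right) = -3 + 2 R$)
$q{\left(b,f \right)} = 13$ ($q{\left(b,f \right)} = 8 + 5 = 13$)
$n = -26$ ($n = \left(-2\right) 13 = -26$)
$n r{\left(g{\left(-1,d{\left(-2 \right)} \right)} \right)} = - 26 \left(-3 + 2 \cdot 0\right) = - 26 \left(-3 + 0\right) = \left(-26\right) \left(-3\right) = 78$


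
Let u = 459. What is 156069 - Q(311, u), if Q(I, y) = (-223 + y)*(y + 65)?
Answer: 32405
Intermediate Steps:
Q(I, y) = (-223 + y)*(65 + y)
156069 - Q(311, u) = 156069 - (-14495 + 459² - 158*459) = 156069 - (-14495 + 210681 - 72522) = 156069 - 1*123664 = 156069 - 123664 = 32405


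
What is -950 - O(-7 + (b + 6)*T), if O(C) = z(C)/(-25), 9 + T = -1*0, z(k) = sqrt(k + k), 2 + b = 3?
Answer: -950 + 2*I*sqrt(35)/25 ≈ -950.0 + 0.47329*I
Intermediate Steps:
b = 1 (b = -2 + 3 = 1)
z(k) = sqrt(2)*sqrt(k) (z(k) = sqrt(2*k) = sqrt(2)*sqrt(k))
T = -9 (T = -9 - 1*0 = -9 + 0 = -9)
O(C) = -sqrt(2)*sqrt(C)/25 (O(C) = (sqrt(2)*sqrt(C))/(-25) = (sqrt(2)*sqrt(C))*(-1/25) = -sqrt(2)*sqrt(C)/25)
-950 - O(-7 + (b + 6)*T) = -950 - (-1)*sqrt(2)*sqrt(-7 + (1 + 6)*(-9))/25 = -950 - (-1)*sqrt(2)*sqrt(-7 + 7*(-9))/25 = -950 - (-1)*sqrt(2)*sqrt(-7 - 63)/25 = -950 - (-1)*sqrt(2)*sqrt(-70)/25 = -950 - (-1)*sqrt(2)*I*sqrt(70)/25 = -950 - (-2)*I*sqrt(35)/25 = -950 + 2*I*sqrt(35)/25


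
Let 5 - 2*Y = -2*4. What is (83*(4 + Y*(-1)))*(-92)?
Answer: 19090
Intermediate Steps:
Y = 13/2 (Y = 5/2 - (-1)*4 = 5/2 - 1/2*(-8) = 5/2 + 4 = 13/2 ≈ 6.5000)
(83*(4 + Y*(-1)))*(-92) = (83*(4 + (13/2)*(-1)))*(-92) = (83*(4 - 13/2))*(-92) = (83*(-5/2))*(-92) = -415/2*(-92) = 19090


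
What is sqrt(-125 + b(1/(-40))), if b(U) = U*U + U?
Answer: 41*I*sqrt(119)/40 ≈ 11.181*I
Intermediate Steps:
b(U) = U + U**2 (b(U) = U**2 + U = U + U**2)
sqrt(-125 + b(1/(-40))) = sqrt(-125 + (1 + 1/(-40))/(-40)) = sqrt(-125 - (1 - 1/40)/40) = sqrt(-125 - 1/40*39/40) = sqrt(-125 - 39/1600) = sqrt(-200039/1600) = 41*I*sqrt(119)/40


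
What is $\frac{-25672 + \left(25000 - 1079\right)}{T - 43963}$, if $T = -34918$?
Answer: $\frac{1751}{78881} \approx 0.022198$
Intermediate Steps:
$\frac{-25672 + \left(25000 - 1079\right)}{T - 43963} = \frac{-25672 + \left(25000 - 1079\right)}{-34918 - 43963} = \frac{-25672 + 23921}{-78881} = \left(-1751\right) \left(- \frac{1}{78881}\right) = \frac{1751}{78881}$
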